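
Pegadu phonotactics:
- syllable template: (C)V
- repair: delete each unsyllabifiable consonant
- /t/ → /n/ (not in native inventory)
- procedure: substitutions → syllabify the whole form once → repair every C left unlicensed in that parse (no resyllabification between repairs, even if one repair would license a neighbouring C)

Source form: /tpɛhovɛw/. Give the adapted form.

pɛhovɛ

Substitution: /t/ → /n/, giving /npɛhovɛw/.
Under (C)V, the unsyllabifiable consonants are /n/, /w/ (no codas are permitted; onsets are limited to one consonant).
Each unlicensed consonant is deleted: /n/, /w/.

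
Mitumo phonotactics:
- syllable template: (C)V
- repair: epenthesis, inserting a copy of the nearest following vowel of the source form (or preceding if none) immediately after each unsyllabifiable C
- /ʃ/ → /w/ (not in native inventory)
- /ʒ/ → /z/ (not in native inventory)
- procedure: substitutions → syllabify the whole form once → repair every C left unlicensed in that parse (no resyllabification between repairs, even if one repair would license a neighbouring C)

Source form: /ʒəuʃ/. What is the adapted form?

zəuwu

Substitution: /ʒ/ → /z/, /ʃ/ → /w/, giving /zəuw/.
Syllabifying with onset maximization leaves /w/ stranded (no codas are permitted; onsets are limited to one consonant).
Inserting the epenthetic vowel yields /w/ → /wu/.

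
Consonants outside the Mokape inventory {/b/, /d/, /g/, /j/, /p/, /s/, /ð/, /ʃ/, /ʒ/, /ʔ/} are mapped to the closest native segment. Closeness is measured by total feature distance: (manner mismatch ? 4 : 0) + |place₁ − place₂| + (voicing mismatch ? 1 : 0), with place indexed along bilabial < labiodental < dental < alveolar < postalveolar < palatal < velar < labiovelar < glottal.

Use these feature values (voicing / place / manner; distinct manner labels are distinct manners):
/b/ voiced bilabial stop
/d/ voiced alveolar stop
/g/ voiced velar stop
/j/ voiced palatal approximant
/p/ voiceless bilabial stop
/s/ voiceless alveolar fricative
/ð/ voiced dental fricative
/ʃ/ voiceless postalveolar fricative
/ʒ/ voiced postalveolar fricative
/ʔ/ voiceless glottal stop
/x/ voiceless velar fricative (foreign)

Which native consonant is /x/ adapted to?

ʃ

/ʃ/ is closest: same manner (fricative), place distance 2 (velar→postalveolar), same voicing; total 2. Next closest is /s/ at distance 3.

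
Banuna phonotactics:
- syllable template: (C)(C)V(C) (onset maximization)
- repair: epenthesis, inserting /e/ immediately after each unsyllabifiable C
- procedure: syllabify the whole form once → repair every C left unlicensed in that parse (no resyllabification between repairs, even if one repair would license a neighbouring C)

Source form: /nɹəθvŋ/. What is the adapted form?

Under (C)(C)V(C), the unsyllabifiable consonants are /v/, /ŋ/ (at most one coda consonant is licensed; onsets may contain at most 2 consonants).
Inserting the epenthetic vowel yields /v/ → /ve/, /ŋ/ → /ŋe/.

nɹəθveŋe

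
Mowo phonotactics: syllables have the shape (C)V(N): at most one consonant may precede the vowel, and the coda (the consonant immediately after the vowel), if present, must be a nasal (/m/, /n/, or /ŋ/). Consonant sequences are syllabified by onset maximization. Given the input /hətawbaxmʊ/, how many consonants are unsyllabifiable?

Under (C)V(N), the unsyllabifiable consonants are /w/, /x/ (only a nasal (/m/, /n/, or /ŋ/) is licensed in coda position; onsets are limited to one consonant).

2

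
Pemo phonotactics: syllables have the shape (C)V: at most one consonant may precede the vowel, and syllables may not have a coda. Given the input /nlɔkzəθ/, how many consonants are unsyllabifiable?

The consonants /n/, /k/, /θ/ cannot be parsed into a legal (C)V syllable (no codas are permitted; onsets are limited to one consonant).

3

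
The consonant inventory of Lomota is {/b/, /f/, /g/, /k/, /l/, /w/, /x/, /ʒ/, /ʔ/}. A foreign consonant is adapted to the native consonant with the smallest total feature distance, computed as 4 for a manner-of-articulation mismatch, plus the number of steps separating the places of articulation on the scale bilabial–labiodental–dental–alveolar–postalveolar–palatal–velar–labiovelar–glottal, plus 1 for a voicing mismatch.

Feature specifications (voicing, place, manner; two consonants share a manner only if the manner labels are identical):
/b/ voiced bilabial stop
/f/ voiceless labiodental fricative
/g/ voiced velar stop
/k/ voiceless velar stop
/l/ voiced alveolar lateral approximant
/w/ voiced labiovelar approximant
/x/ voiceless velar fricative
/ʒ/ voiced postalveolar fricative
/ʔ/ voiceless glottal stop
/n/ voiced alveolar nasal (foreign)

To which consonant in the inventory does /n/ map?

/l/ is closest: manner differs (nasal→lateral approximant, +4), place distance 0 (alveolar→alveolar), same voicing; total 4. Next closest is /ʒ/ at distance 5.

l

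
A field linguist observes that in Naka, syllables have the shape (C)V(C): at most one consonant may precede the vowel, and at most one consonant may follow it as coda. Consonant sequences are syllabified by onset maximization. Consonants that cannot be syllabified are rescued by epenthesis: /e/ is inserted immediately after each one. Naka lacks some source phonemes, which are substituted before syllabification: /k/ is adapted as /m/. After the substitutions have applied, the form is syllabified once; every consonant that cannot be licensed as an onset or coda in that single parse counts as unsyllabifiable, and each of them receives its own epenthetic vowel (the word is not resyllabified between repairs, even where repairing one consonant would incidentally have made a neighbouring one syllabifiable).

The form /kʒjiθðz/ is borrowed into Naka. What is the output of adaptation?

Substitution: /k/ → /m/, giving /mʒjiθðz/.
The consonants /m/, /ʒ/, /ð/, /z/ cannot be parsed into a legal (C)V(C) syllable (at most one coda consonant is licensed; onsets are limited to one consonant).
Each unlicensed consonant becomes the onset of a new syllable: /m/ → /me/, /ʒ/ → /ʒe/, /ð/ → /ðe/, /z/ → /ze/.

meʒejiθðeze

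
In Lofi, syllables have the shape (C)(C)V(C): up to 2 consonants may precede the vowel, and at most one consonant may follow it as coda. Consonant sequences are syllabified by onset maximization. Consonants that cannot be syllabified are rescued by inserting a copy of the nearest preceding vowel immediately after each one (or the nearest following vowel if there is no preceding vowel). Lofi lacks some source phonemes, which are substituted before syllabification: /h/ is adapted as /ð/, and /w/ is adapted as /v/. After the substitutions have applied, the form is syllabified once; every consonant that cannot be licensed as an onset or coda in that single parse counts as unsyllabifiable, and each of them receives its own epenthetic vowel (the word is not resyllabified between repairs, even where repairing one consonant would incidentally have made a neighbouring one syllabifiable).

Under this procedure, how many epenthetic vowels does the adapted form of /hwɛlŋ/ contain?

1

After substitution the input is /ðvɛlŋ/.
The unsyllabifiable consonants are /ŋ/; each receives one epenthetic vowel.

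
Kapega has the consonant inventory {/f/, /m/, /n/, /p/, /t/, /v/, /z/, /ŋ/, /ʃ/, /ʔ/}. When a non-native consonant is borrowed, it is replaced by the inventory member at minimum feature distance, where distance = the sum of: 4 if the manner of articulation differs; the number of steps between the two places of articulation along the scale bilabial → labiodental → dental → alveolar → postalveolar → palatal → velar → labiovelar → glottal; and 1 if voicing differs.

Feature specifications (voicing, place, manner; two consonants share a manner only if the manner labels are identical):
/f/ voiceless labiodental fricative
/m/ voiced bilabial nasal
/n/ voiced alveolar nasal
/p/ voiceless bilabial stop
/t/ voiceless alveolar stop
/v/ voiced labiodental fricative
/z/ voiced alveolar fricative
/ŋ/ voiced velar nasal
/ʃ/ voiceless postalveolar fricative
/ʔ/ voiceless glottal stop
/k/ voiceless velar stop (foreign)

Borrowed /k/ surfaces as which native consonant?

/ʔ/ is closest: same manner (stop), place distance 2 (velar→glottal), same voicing; total 2. Next closest is /t/ at distance 3.

ʔ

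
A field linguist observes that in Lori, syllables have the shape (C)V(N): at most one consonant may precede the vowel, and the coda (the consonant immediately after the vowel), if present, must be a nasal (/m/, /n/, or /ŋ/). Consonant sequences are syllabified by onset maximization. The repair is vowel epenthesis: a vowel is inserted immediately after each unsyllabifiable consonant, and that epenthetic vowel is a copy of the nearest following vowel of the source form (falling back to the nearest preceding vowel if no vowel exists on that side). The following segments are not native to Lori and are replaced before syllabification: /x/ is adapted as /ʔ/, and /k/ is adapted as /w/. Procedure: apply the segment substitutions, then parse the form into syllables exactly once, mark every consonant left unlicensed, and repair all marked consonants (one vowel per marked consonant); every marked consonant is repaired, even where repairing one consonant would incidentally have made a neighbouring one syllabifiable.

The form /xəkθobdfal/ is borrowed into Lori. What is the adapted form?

ʔəwoθobadafala

Substitution: /x/ → /ʔ/, /k/ → /w/, giving /ʔəwθobdfal/.
Under (C)V(N), the unsyllabifiable consonants are /w/, /b/, /d/, /l/ (only a nasal (/m/, /n/, or /ŋ/) is licensed in coda position; onsets are limited to one consonant).
Each unlicensed consonant becomes the onset of a new syllable: /w/ → /wo/, /b/ → /ba/, /d/ → /da/, /l/ → /la/.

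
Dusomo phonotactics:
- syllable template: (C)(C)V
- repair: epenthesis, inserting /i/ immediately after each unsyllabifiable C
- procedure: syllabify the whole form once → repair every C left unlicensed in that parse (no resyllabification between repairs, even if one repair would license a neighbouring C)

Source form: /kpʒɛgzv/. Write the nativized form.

kipʒɛgizivi

Under (C)(C)V, the unsyllabifiable consonants are /k/, /g/, /z/, /v/ (no codas are permitted; onsets may contain at most 2 consonants).
Each unlicensed consonant becomes the onset of a new syllable: /k/ → /ki/, /g/ → /gi/, /z/ → /zi/, /v/ → /vi/.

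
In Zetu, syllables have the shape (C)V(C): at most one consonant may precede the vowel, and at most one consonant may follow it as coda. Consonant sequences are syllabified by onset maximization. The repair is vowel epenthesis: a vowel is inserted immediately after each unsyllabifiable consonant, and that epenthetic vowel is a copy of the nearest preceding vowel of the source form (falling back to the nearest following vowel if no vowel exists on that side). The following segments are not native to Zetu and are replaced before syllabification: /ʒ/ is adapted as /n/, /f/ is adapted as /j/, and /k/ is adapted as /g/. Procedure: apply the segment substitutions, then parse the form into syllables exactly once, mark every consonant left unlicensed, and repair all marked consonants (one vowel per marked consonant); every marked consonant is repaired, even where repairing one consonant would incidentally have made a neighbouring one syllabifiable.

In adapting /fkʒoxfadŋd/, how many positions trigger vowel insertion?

4

After substitution the input is /jgnoxjadŋd/.
The unsyllabifiable consonants are /j/, /g/, /ŋ/, /d/; each receives one epenthetic vowel.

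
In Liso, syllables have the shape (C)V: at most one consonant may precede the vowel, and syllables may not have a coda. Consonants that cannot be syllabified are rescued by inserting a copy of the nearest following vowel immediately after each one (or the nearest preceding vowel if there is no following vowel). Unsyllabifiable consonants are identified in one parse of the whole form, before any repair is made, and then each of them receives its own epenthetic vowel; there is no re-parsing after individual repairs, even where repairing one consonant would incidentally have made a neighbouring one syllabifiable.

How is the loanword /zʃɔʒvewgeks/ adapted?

zɔʃɔʒevewegekese

Syllabifying with onset maximization leaves /z/, /ʒ/, /w/, /k/, /s/ stranded (no codas are permitted; onsets are limited to one consonant).
Inserting the epenthetic vowel yields /z/ → /zɔ/, /ʒ/ → /ʒe/, /w/ → /we/, /k/ → /ke/, /s/ → /se/.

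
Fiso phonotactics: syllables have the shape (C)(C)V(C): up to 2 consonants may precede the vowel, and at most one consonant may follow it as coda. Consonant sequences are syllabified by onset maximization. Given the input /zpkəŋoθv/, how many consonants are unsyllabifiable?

Syllabifying with onset maximization leaves /z/, /v/ stranded (at most one coda consonant is licensed; onsets may contain at most 2 consonants).

2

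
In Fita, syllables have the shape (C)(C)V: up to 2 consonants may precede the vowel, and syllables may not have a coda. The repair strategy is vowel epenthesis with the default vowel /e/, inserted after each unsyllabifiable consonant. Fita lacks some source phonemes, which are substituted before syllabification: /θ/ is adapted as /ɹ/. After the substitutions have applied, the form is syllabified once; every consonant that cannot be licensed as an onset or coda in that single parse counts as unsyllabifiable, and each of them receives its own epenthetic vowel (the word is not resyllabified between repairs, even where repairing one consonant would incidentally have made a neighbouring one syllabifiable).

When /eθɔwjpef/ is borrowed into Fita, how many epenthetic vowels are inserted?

2

After substitution the input is /eɹɔwjpef/.
The unsyllabifiable consonants are /w/, /f/; each receives one epenthetic vowel.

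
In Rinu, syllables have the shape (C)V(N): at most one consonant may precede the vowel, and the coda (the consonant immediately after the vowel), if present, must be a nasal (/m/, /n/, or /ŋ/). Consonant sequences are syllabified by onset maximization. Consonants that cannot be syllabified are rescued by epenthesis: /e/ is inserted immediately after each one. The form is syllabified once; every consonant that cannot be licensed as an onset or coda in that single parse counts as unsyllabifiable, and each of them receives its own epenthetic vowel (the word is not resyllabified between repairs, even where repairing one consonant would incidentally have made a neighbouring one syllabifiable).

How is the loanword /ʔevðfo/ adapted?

The consonants /v/, /ð/ cannot be parsed into a legal (C)V(N) syllable (only a nasal (/m/, /n/, or /ŋ/) is licensed in coda position; onsets are limited to one consonant).
Epenthesis after each stranded consonant: /v/ → /ve/, /ð/ → /ðe/.

ʔeveðefo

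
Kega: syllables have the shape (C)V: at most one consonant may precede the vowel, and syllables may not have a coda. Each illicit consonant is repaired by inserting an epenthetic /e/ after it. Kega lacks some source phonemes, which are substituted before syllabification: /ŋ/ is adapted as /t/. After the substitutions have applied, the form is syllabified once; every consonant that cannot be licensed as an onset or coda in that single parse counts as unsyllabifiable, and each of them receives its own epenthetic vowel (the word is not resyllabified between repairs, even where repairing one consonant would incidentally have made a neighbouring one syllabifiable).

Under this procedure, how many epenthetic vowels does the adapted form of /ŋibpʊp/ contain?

After substitution the input is /tibpʊp/.
The unsyllabifiable consonants are /b/, /p/; each receives one epenthetic vowel.

2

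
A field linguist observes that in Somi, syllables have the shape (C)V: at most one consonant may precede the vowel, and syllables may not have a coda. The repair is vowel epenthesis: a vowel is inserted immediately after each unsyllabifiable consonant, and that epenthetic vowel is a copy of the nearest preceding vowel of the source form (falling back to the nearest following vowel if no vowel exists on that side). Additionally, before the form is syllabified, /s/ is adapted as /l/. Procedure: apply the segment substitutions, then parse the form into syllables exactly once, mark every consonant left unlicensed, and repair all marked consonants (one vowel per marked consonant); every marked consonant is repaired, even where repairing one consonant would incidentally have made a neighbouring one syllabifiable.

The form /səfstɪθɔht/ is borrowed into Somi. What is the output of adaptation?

Substitution: /s/ → /l/, giving /ləfltɪθɔht/.
Under (C)V, the unsyllabifiable consonants are /f/, /l/, /h/, /t/ (no codas are permitted; onsets are limited to one consonant).
Each unlicensed consonant becomes the onset of a new syllable: /f/ → /fə/, /l/ → /lə/, /h/ → /hɔ/, /t/ → /tɔ/.

ləfələtɪθɔhɔtɔ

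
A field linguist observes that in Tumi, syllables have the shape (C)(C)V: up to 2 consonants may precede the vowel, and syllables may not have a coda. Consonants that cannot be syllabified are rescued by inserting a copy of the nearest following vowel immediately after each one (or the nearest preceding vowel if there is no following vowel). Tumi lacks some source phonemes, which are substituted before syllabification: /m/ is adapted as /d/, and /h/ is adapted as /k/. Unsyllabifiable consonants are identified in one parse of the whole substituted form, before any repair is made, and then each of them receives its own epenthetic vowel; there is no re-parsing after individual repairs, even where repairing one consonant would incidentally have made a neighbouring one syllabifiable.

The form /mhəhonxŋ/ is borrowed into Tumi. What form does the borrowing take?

Substitution: /m/ → /d/, /h/ → /k/, giving /dkəkonxŋ/.
Syllabifying with onset maximization leaves /n/, /x/, /ŋ/ stranded (no codas are permitted; onsets may contain at most 2 consonants).
Epenthesis after each stranded consonant: /n/ → /no/, /x/ → /xo/, /ŋ/ → /ŋo/.

dkəkonoxoŋo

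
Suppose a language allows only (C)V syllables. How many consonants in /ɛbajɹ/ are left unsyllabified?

The consonants /j/, /ɹ/ cannot be parsed into a legal (C)V syllable (no codas are permitted; onsets are limited to one consonant).

2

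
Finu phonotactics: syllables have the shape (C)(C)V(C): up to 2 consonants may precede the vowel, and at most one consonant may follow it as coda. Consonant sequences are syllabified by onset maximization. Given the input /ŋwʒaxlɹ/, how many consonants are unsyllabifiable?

Under (C)(C)V(C), the unsyllabifiable consonants are /ŋ/, /l/, /ɹ/ (at most one coda consonant is licensed; onsets may contain at most 2 consonants).

3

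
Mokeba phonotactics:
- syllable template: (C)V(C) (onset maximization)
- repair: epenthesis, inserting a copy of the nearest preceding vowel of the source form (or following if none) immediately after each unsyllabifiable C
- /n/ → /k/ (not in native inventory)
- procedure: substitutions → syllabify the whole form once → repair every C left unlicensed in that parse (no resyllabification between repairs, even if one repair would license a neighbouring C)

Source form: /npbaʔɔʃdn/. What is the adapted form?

Substitution: /n/ → /k/, giving /kpbaʔɔʃdk/.
Syllabifying with onset maximization leaves /k/, /p/, /d/, /k/ stranded (at most one coda consonant is licensed; onsets are limited to one consonant).
Each unlicensed consonant becomes the onset of a new syllable: /k/ → /ka/, /p/ → /pa/, /d/ → /dɔ/, /k/ → /kɔ/.

kapabaʔɔʃdɔkɔ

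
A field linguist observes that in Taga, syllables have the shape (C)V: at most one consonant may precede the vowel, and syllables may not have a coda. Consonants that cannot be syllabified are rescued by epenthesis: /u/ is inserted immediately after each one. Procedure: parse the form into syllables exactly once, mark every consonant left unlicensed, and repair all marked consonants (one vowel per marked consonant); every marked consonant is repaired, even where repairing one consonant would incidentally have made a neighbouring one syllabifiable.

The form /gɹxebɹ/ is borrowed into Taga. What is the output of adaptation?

guɹuxebuɹu

The consonants /g/, /ɹ/, /b/, /ɹ/ cannot be parsed into a legal (C)V syllable (no codas are permitted; onsets are limited to one consonant).
Each unlicensed consonant becomes the onset of a new syllable: /g/ → /gu/, /ɹ/ → /ɹu/, /b/ → /bu/, /ɹ/ → /ɹu/.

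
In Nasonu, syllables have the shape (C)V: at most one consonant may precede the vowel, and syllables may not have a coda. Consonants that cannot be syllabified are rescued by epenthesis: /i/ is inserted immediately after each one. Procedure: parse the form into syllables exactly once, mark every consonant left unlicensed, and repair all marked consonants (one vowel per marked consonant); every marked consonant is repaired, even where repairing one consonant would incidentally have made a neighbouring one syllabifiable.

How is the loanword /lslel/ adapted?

lisileli

Under (C)V, the unsyllabifiable consonants are /l/, /s/, /l/ (no codas are permitted; onsets are limited to one consonant).
Epenthesis after each stranded consonant: /l/ → /li/, /s/ → /si/, /l/ → /li/.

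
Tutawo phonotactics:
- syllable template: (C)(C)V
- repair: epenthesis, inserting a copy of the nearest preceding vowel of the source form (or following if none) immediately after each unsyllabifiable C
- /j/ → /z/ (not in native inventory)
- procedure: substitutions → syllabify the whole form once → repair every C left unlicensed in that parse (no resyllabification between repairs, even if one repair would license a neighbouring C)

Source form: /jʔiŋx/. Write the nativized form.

Substitution: /j/ → /z/, giving /zʔiŋx/.
Under (C)(C)V, the unsyllabifiable consonants are /ŋ/, /x/ (no codas are permitted; onsets may contain at most 2 consonants).
Epenthesis after each stranded consonant: /ŋ/ → /ŋi/, /x/ → /xi/.

zʔiŋixi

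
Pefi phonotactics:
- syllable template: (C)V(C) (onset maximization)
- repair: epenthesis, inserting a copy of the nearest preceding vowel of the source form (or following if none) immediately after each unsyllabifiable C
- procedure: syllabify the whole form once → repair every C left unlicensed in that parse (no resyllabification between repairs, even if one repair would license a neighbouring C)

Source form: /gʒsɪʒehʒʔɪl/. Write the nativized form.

Syllabifying with onset maximization leaves /g/, /ʒ/, /ʒ/ stranded (at most one coda consonant is licensed; onsets are limited to one consonant).
Epenthesis after each stranded consonant: /g/ → /gɪ/, /ʒ/ → /ʒɪ/, /ʒ/ → /ʒe/.

gɪʒɪsɪʒehʒeʔɪl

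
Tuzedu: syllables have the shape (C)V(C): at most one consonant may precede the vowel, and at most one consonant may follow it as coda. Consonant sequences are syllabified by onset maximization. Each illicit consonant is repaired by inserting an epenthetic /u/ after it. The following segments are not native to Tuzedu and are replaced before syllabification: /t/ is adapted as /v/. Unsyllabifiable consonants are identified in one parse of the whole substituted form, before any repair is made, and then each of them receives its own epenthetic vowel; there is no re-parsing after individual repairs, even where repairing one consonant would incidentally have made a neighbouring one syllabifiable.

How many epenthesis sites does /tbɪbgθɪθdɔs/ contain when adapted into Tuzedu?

2

After substitution the input is /vbɪbgθɪθdɔs/.
The unsyllabifiable consonants are /v/, /g/; each receives one epenthetic vowel.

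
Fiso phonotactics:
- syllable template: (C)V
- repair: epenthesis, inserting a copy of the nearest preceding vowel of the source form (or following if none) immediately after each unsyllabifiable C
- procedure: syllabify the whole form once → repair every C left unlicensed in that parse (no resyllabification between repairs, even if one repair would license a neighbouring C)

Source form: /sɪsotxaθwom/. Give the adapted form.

sɪsotoxaθawomo

The consonants /t/, /θ/, /m/ cannot be parsed into a legal (C)V syllable (no codas are permitted; onsets are limited to one consonant).
Inserting the epenthetic vowel yields /t/ → /to/, /θ/ → /θa/, /m/ → /mo/.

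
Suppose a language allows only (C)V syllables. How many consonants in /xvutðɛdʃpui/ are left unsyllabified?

Under (C)V, the unsyllabifiable consonants are /x/, /t/, /d/, /ʃ/ (no codas are permitted; onsets are limited to one consonant).

4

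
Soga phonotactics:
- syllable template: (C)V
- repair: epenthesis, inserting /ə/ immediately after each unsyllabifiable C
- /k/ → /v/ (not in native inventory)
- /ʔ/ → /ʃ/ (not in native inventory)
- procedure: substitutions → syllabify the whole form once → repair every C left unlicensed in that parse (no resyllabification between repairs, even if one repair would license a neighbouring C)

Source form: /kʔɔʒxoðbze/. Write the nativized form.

Substitution: /k/ → /v/, /ʔ/ → /ʃ/, giving /vʃɔʒxoðbze/.
Under (C)V, the unsyllabifiable consonants are /v/, /ʒ/, /ð/, /b/ (no codas are permitted; onsets are limited to one consonant).
Epenthesis after each stranded consonant: /v/ → /və/, /ʒ/ → /ʒə/, /ð/ → /ðə/, /b/ → /bə/.

vəʃɔʒəxoðəbəze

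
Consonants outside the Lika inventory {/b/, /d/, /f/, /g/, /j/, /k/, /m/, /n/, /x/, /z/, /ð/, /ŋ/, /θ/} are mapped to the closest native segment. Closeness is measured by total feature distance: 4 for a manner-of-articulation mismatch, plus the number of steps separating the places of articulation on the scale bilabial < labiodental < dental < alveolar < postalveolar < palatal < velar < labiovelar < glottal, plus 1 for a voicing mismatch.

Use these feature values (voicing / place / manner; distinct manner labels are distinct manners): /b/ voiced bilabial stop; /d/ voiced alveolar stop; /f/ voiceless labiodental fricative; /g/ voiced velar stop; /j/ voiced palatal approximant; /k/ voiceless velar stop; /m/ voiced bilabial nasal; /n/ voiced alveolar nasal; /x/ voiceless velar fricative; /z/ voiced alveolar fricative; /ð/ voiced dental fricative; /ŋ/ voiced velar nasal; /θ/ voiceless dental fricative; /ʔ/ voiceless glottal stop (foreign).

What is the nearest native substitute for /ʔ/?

/k/ is closest: same manner (stop), place distance 2 (glottal→velar), same voicing; total 2. Next closest is /g/ at distance 3.

k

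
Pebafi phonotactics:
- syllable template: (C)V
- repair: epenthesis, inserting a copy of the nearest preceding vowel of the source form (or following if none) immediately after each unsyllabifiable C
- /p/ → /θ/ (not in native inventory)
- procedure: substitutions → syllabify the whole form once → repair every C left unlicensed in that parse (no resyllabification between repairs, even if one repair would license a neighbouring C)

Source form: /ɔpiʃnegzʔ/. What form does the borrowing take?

Substitution: /p/ → /θ/, giving /ɔθiʃnegzʔ/.
The consonants /ʃ/, /g/, /z/, /ʔ/ cannot be parsed into a legal (C)V syllable (no codas are permitted; onsets are limited to one consonant).
Inserting the epenthetic vowel yields /ʃ/ → /ʃi/, /g/ → /ge/, /z/ → /ze/, /ʔ/ → /ʔe/.

ɔθiʃinegezeʔe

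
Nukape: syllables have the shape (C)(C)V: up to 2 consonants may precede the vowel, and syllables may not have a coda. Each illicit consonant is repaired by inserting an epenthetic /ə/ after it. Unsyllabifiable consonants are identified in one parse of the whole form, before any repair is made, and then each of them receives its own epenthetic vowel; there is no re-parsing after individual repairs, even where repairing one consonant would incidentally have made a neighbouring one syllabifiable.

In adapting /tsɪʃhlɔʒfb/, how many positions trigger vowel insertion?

4

The unsyllabifiable consonants are /ʃ/, /ʒ/, /f/, /b/; each receives one epenthetic vowel.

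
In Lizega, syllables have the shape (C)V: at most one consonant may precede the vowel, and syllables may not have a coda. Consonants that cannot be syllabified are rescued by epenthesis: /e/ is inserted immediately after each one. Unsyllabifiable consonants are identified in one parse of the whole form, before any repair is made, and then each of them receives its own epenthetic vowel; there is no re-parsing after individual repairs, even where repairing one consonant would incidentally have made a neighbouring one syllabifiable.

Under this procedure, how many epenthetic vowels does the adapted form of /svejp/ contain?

The unsyllabifiable consonants are /s/, /j/, /p/; each receives one epenthetic vowel.

3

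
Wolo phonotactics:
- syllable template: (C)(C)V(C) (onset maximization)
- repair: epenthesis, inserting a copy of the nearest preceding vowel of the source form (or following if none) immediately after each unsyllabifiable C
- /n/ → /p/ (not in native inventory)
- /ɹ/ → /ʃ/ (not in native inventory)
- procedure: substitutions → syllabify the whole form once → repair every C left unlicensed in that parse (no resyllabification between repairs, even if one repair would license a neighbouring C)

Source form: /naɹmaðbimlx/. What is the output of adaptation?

Substitution: /n/ → /p/, /ɹ/ → /ʃ/, giving /paʃmaðbimlx/.
Syllabifying with onset maximization leaves /l/, /x/ stranded (at most one coda consonant is licensed; onsets may contain at most 2 consonants).
Epenthesis after each stranded consonant: /l/ → /li/, /x/ → /xi/.

paʃmaðbimlixi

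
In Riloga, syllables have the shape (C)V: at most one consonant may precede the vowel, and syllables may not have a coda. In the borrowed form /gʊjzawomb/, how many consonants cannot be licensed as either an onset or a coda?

The consonants /j/, /m/, /b/ cannot be parsed into a legal (C)V syllable (no codas are permitted; onsets are limited to one consonant).

3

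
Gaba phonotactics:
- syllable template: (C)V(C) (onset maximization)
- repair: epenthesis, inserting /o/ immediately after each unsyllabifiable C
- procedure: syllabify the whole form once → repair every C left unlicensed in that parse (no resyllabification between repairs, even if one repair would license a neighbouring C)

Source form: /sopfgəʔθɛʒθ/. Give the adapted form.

sopfogəʔθɛʒθo

Syllabifying with onset maximization leaves /f/, /θ/ stranded (at most one coda consonant is licensed; onsets are limited to one consonant).
Inserting the epenthetic vowel yields /f/ → /fo/, /θ/ → /θo/.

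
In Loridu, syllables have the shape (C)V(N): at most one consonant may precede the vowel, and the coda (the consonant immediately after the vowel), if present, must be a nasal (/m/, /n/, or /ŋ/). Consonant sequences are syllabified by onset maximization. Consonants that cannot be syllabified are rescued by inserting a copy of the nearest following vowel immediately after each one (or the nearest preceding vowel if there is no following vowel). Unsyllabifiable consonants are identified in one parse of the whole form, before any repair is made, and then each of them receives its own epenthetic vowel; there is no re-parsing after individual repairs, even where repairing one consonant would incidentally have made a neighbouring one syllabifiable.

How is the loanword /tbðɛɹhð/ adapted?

tɛbɛðɛɹɛhɛðɛ

Under (C)V(N), the unsyllabifiable consonants are /t/, /b/, /ɹ/, /h/, /ð/ (only a nasal (/m/, /n/, or /ŋ/) is licensed in coda position; onsets are limited to one consonant).
Epenthesis after each stranded consonant: /t/ → /tɛ/, /b/ → /bɛ/, /ɹ/ → /ɹɛ/, /h/ → /hɛ/, /ð/ → /ðɛ/.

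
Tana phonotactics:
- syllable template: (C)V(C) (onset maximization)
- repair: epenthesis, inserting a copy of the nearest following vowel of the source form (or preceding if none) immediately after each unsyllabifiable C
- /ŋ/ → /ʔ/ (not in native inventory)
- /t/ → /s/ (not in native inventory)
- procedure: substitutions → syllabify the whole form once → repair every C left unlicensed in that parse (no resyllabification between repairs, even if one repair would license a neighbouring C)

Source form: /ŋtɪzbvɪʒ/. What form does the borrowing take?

ʔɪsɪzbɪvɪʒ

Substitution: /ŋ/ → /ʔ/, /t/ → /s/, giving /ʔsɪzbvɪʒ/.
The consonants /ʔ/, /b/ cannot be parsed into a legal (C)V(C) syllable (at most one coda consonant is licensed; onsets are limited to one consonant).
Epenthesis after each stranded consonant: /ʔ/ → /ʔɪ/, /b/ → /bɪ/.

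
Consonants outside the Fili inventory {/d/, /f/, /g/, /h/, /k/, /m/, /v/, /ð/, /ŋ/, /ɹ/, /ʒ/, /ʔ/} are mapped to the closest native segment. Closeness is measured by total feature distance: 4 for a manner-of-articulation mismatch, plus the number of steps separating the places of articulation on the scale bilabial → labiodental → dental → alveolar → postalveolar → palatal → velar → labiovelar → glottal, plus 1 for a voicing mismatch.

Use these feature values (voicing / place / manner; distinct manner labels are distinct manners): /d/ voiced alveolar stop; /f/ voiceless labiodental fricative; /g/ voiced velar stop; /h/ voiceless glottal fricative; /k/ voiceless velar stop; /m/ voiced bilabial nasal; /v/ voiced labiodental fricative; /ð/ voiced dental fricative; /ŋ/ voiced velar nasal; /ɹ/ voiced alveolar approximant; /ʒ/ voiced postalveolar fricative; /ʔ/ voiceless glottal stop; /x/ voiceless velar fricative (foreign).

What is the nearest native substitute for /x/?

/h/ is closest: same manner (fricative), place distance 2 (velar→glottal), same voicing; total 2. Next closest is /ʒ/ at distance 3.

h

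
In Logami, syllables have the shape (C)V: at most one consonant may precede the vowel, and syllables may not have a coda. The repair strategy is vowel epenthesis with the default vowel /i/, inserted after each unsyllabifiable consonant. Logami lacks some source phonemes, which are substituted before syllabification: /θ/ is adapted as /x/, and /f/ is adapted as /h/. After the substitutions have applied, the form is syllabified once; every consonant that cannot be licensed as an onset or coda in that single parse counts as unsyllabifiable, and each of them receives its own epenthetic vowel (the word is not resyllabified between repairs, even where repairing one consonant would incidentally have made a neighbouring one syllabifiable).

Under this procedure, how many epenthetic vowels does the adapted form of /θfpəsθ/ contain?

After substitution the input is /xhpəsx/.
The unsyllabifiable consonants are /x/, /h/, /s/, /x/; each receives one epenthetic vowel.

4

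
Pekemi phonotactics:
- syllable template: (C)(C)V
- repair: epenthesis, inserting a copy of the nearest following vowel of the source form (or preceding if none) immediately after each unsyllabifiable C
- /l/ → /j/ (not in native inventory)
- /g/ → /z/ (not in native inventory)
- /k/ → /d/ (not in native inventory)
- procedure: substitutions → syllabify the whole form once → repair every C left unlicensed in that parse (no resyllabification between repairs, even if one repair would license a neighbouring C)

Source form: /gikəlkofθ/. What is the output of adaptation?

Substitution: /g/ → /z/, /k/ → /d/, /l/ → /j/, giving /zidəjdofθ/.
The consonants /f/, /θ/ cannot be parsed into a legal (C)(C)V syllable (no codas are permitted; onsets may contain at most 2 consonants).
Inserting the epenthetic vowel yields /f/ → /fo/, /θ/ → /θo/.

zidəjdofoθo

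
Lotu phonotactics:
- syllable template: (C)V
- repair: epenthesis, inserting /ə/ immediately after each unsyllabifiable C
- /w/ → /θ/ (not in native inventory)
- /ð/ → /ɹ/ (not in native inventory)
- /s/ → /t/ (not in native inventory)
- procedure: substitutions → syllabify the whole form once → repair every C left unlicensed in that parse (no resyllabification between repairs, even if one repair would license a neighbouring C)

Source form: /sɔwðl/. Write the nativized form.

tɔθəɹələ

Substitution: /s/ → /t/, /w/ → /θ/, /ð/ → /ɹ/, giving /tɔθɹl/.
Under (C)V, the unsyllabifiable consonants are /θ/, /ɹ/, /l/ (no codas are permitted; onsets are limited to one consonant).
Inserting the epenthetic vowel yields /θ/ → /θə/, /ɹ/ → /ɹə/, /l/ → /lə/.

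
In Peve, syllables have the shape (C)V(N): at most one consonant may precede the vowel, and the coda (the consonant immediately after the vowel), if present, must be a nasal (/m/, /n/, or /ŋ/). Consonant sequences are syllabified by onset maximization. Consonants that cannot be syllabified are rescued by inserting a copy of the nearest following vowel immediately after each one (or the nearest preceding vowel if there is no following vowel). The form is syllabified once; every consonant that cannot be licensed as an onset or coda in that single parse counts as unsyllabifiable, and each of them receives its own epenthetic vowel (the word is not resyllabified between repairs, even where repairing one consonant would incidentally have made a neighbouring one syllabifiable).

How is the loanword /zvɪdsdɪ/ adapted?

Under (C)V(N), the unsyllabifiable consonants are /z/, /d/, /s/ (only a nasal (/m/, /n/, or /ŋ/) is licensed in coda position; onsets are limited to one consonant).
Inserting the epenthetic vowel yields /z/ → /zɪ/, /d/ → /dɪ/, /s/ → /sɪ/.

zɪvɪdɪsɪdɪ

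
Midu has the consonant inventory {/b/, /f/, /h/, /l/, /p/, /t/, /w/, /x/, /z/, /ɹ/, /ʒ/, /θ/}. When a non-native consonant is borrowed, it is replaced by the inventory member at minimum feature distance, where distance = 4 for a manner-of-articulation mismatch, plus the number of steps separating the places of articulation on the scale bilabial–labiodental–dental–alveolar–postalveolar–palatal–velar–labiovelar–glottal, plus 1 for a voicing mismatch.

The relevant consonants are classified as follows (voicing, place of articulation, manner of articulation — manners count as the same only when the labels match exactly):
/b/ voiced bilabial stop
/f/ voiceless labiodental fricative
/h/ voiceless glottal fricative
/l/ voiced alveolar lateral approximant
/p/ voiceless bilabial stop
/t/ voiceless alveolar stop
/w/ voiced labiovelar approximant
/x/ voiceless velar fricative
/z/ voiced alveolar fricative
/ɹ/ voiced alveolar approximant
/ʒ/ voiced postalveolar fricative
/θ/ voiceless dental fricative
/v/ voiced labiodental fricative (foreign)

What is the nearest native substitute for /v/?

/f/ is closest: same manner (fricative), place distance 0 (labiodental→labiodental), voicing differs (+1); total 1. Next closest is /z/ at distance 2.

f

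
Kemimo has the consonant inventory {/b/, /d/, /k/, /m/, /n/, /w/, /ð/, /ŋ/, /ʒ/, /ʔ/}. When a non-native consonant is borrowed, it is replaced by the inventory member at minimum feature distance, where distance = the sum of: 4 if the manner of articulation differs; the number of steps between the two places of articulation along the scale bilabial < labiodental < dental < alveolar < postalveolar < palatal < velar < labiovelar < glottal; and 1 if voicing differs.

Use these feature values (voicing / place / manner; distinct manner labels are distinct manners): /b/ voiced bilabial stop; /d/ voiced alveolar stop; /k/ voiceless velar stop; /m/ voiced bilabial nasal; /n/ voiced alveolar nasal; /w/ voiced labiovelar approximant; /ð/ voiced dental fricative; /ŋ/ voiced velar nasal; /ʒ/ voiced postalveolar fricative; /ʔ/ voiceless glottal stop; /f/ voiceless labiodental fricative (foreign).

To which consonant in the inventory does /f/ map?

/ð/ is closest: same manner (fricative), place distance 1 (labiodental→dental), voicing differs (+1); total 2. Next closest is /ʒ/ at distance 4.

ð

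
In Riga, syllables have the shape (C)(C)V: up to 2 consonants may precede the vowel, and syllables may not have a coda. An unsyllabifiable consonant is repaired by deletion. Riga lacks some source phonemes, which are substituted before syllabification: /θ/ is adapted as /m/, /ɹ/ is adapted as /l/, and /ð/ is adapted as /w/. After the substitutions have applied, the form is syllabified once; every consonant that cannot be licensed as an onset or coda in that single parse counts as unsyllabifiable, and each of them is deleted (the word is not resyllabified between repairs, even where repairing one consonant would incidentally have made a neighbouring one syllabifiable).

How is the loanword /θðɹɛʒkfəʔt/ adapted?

Substitution: /θ/ → /m/, /ð/ → /w/, /ɹ/ → /l/, giving /mwlɛʒkfəʔt/.
Under (C)(C)V, the unsyllabifiable consonants are /m/, /ʒ/, /ʔ/, /t/ (no codas are permitted; onsets may contain at most 2 consonants).
Each unlicensed consonant is deleted: /m/, /ʒ/, /ʔ/, /t/.

wlɛkfə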